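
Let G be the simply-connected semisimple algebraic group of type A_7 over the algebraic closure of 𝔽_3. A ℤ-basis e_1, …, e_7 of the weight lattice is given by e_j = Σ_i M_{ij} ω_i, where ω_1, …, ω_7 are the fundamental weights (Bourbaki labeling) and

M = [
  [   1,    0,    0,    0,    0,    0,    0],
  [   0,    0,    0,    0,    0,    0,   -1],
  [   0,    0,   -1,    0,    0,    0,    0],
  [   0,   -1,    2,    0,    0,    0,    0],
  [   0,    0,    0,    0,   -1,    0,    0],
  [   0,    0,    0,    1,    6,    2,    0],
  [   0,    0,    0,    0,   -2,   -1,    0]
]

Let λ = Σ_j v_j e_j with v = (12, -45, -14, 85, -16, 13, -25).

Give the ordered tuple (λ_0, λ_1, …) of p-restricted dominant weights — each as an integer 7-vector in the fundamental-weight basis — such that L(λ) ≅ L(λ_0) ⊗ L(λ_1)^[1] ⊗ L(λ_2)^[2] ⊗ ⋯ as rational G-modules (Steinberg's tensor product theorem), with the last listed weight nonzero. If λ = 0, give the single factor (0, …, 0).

((0, 1, 2, 2, 1, 0, 1), (1, 2, 1, 2, 2, 2, 0), (1, 2, 1, 1, 1, 1, 2))

Change of basis e → ω: c = M·v where v = (12, -45, -14, 85, -16, 13, -25):
  c_1 = 1*12 + 0*-45 + 0*-14 + 0*85 + 0*-16 + 0*13 + 0*-25 = 12
  c_2 = 0*12 + 0*-45 + 0*-14 + 0*85 + 0*-16 + 0*13 + -1*-25 = 25
  c_3 = 0*12 + 0*-45 + -1*-14 + 0*85 + 0*-16 + 0*13 + 0*-25 = 14
  c_4 = 0*12 + -1*-45 + 2*-14 + 0*85 + 0*-16 + 0*13 + 0*-25 = 17
  c_5 = 0*12 + 0*-45 + 0*-14 + 0*85 + -1*-16 + 0*13 + 0*-25 = 16
  c_6 = 0*12 + 0*-45 + 0*-14 + 1*85 + 6*-16 + 2*13 + 0*-25 = 15
  c_7 = 0*12 + 0*-45 + 0*-14 + 0*85 + -2*-16 + -1*13 + 0*-25 = 19
Writing each c_i in base p = 3:
  c_1 = 12 = 0·3^0 + 1·3^1 + 1·3^2
  c_2 = 25 = 1·3^0 + 2·3^1 + 2·3^2
  c_3 = 14 = 2·3^0 + 1·3^1 + 1·3^2
  c_4 = 17 = 2·3^0 + 2·3^1 + 1·3^2
  c_5 = 16 = 1·3^0 + 2·3^1 + 1·3^2
  c_6 = 15 = 0·3^0 + 2·3^1 + 1·3^2
  c_7 = 19 = 1·3^0 + 0·3^1 + 2·3^2
p-restricted factor λ_0 = (0, 1, 2, 2, 1, 0, 1)
p-restricted factor λ_1 = (1, 2, 1, 2, 2, 2, 0)
p-restricted factor λ_2 = (1, 2, 1, 1, 1, 1, 2)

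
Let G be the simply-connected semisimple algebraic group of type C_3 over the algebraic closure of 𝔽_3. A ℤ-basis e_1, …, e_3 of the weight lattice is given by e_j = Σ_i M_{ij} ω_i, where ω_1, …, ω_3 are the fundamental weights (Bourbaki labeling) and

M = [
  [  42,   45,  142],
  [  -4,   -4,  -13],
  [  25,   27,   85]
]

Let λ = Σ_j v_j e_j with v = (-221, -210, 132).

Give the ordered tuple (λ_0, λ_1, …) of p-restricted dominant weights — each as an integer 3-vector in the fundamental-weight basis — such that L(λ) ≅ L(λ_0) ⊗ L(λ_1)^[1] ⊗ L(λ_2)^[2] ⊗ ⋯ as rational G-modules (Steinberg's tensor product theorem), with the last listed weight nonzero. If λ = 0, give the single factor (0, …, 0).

Converting to the ω-basis (c_i = row i of M dotted with v = (-221, -210, 132)):
  c_1 = 42*-221 + 45*-210 + 142*132 = 12
  c_2 = -4*-221 + -4*-210 + -13*132 = 8
  c_3 = 25*-221 + 27*-210 + 85*132 = 25
p = 3; digits c_i = Σ_j d_{ij}·3^j, 0 ≤ d_{ij} < 3:
  c_1 = 12 = 0·3^0 + 1·3^1 + 1·3^2
  c_2 = 8 = 2·3^0 + 2·3^1
  c_3 = 25 = 1·3^0 + 2·3^1 + 2·3^2
Factor λ_0 = (0, 2, 1)
Factor λ_1 = (1, 2, 2)
Factor λ_2 = (1, 0, 2)

((0, 2, 1), (1, 2, 2), (1, 0, 2))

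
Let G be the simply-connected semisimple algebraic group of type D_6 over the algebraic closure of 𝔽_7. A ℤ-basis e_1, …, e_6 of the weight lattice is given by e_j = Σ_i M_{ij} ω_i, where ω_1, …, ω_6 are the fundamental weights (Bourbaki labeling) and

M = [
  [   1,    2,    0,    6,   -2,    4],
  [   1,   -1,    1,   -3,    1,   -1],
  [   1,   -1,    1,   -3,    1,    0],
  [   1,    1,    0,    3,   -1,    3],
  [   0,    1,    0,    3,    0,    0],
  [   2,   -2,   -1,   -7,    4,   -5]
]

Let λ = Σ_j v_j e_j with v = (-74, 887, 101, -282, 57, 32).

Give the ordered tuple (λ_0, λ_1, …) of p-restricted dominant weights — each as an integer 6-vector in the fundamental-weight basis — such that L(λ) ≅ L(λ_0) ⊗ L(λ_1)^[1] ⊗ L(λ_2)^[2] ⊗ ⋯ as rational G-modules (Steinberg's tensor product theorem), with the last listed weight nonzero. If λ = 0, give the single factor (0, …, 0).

ω-coordinates c = M·v, v = (-74, 887, 101, -282, 57, 32):
  c_1 = 1*-74 + 2*887 + 0*101 + 6*-282 + -2*57 + 4*32 = 22
  c_2 = 1*-74 + -1*887 + 1*101 + -3*-282 + 1*57 + -1*32 = 11
  c_3 = 1*-74 + -1*887 + 1*101 + -3*-282 + 1*57 + 0*32 = 43
  c_4 = 1*-74 + 1*887 + 0*101 + 3*-282 + -1*57 + 3*32 = 6
  c_5 = 0*-74 + 1*887 + 0*101 + 3*-282 + 0*57 + 0*32 = 41
  c_6 = 2*-74 + -2*887 + -1*101 + -7*-282 + 4*57 + -5*32 = 19
Expand coordinatewise in base 7:
  c_1 = 22 = 1·7^0 + 3·7^1
  c_2 = 11 = 4·7^0 + 1·7^1
  c_3 = 43 = 1·7^0 + 6·7^1
  c_4 = 6 = 6·7^0
  c_5 = 41 = 6·7^0 + 5·7^1
  c_6 = 19 = 5·7^0 + 2·7^1
p-restricted factor λ_0 = (1, 4, 1, 6, 6, 5)
p-restricted factor λ_1 = (3, 1, 6, 0, 5, 2)

((1, 4, 1, 6, 6, 5), (3, 1, 6, 0, 5, 2))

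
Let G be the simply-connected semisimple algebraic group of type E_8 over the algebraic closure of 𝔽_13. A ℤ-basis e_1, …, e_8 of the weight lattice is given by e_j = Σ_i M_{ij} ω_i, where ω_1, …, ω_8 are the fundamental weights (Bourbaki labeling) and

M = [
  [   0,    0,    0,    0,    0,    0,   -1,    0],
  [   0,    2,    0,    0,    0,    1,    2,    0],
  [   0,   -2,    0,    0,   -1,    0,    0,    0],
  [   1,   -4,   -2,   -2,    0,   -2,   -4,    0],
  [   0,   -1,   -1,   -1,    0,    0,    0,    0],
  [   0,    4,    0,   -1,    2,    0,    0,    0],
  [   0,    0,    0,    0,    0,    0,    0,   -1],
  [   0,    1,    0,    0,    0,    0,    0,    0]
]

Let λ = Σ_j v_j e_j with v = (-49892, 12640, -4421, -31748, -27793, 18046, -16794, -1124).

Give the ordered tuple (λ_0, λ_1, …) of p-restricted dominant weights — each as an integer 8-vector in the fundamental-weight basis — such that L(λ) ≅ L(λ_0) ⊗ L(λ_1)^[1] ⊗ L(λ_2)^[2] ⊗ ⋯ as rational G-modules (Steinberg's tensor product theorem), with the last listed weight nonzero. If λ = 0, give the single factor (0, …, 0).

((11, 1, 4, 6, 12, 7, 6, 4), (4, 8, 11, 7, 2, 1, 8, 10), (8, 5, 1, 4, 9, 2, 6, 9), (7, 4, 1, 1, 10, 12, 0, 5))

Converting to the ω-basis (c_i = row i of M dotted with v = (-49892, 12640, -4421, -31748, -27793, 18046, -16794, -1124)):
  c_1 = 0*-49892 + 0*12640 + 0*-4421 + 0*-31748 + 0*-27793 + 0*18046 + -1*-16794 + 0*-1124 = 16794
  c_2 = 0*-49892 + 2*12640 + 0*-4421 + 0*-31748 + 0*-27793 + 1*18046 + 2*-16794 + 0*-1124 = 9738
  c_3 = 0*-49892 + -2*12640 + 0*-4421 + 0*-31748 + -1*-27793 + 0*18046 + 0*-16794 + 0*-1124 = 2513
  c_4 = 1*-49892 + -4*12640 + -2*-4421 + -2*-31748 + 0*-27793 + -2*18046 + -4*-16794 + 0*-1124 = 2970
  c_5 = 0*-49892 + -1*12640 + -1*-4421 + -1*-31748 + 0*-27793 + 0*18046 + 0*-16794 + 0*-1124 = 23529
  c_6 = 0*-49892 + 4*12640 + 0*-4421 + -1*-31748 + 2*-27793 + 0*18046 + 0*-16794 + 0*-1124 = 26722
  c_7 = 0*-49892 + 0*12640 + 0*-4421 + 0*-31748 + 0*-27793 + 0*18046 + 0*-16794 + -1*-1124 = 1124
  c_8 = 0*-49892 + 1*12640 + 0*-4421 + 0*-31748 + 0*-27793 + 0*18046 + 0*-16794 + 0*-1124 = 12640
Expand coordinatewise in base 13:
  c_1 = 16794 = 11·13^0 + 4·13^1 + 8·13^2 + 7·13^3
  c_2 = 9738 = 1·13^0 + 8·13^1 + 5·13^2 + 4·13^3
  c_3 = 2513 = 4·13^0 + 11·13^1 + 1·13^2 + 1·13^3
  c_4 = 2970 = 6·13^0 + 7·13^1 + 4·13^2 + 1·13^3
  c_5 = 23529 = 12·13^0 + 2·13^1 + 9·13^2 + 10·13^3
  c_6 = 26722 = 7·13^0 + 1·13^1 + 2·13^2 + 12·13^3
  c_7 = 1124 = 6·13^0 + 8·13^1 + 6·13^2
  c_8 = 12640 = 4·13^0 + 10·13^1 + 9·13^2 + 5·13^3
Factor λ_0 = (11, 1, 4, 6, 12, 7, 6, 4)
Factor λ_1 = (4, 8, 11, 7, 2, 1, 8, 10)
Factor λ_2 = (8, 5, 1, 4, 9, 2, 6, 9)
Factor λ_3 = (7, 4, 1, 1, 10, 12, 0, 5)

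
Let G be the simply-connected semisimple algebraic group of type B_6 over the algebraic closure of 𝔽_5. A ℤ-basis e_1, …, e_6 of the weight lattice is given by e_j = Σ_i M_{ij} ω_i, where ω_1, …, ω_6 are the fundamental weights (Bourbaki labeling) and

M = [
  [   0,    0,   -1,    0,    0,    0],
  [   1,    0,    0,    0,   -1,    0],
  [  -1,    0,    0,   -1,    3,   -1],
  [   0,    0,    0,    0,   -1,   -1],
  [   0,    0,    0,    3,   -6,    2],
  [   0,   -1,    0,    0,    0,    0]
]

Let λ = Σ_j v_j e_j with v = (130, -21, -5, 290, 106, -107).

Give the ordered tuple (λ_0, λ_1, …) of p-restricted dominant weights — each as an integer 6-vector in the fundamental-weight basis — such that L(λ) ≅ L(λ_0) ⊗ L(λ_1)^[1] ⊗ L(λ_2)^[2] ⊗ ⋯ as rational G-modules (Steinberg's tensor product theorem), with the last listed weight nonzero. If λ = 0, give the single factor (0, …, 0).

Converting to the ω-basis (c_i = row i of M dotted with v = (130, -21, -5, 290, 106, -107)):
  c_1 = 0·130 + (0)·(-21) + (-1)·(-5) + 0·290 + 0·106 + (0)·(-107) = 5
  c_2 = 1·130 + (0)·(-21) + (0)·(-5) + 0·290 + (-1)·(106) + (0)·(-107) = 24
  c_3 = (-1)·(130) + (0)·(-21) + (0)·(-5) + (-1)·(290) + 3·106 + (-1)·(-107) = 5
  c_4 = 0·130 + (0)·(-21) + (0)·(-5) + 0·290 + (-1)·(106) + (-1)·(-107) = 1
  c_5 = 0·130 + (0)·(-21) + (0)·(-5) + 3·290 + (-6)·(106) + (2)·(-107) = 20
  c_6 = 0·130 + (-1)·(-21) + (0)·(-5) + 0·290 + 0·106 + (0)·(-107) = 21
Base-5 expansion of each c_i:
  c_1 = 5 = 0·5^0 + 1·5^1
  c_2 = 24 = 4·5^0 + 4·5^1
  c_3 = 5 = 0·5^0 + 1·5^1
  c_4 = 1 = 1·5^0
  c_5 = 20 = 0·5^0 + 4·5^1
  c_6 = 21 = 1·5^0 + 4·5^1
λ_0 = (0, 4, 0, 1, 0, 1)
λ_1 = (1, 4, 1, 0, 4, 4)

((0, 4, 0, 1, 0, 1), (1, 4, 1, 0, 4, 4))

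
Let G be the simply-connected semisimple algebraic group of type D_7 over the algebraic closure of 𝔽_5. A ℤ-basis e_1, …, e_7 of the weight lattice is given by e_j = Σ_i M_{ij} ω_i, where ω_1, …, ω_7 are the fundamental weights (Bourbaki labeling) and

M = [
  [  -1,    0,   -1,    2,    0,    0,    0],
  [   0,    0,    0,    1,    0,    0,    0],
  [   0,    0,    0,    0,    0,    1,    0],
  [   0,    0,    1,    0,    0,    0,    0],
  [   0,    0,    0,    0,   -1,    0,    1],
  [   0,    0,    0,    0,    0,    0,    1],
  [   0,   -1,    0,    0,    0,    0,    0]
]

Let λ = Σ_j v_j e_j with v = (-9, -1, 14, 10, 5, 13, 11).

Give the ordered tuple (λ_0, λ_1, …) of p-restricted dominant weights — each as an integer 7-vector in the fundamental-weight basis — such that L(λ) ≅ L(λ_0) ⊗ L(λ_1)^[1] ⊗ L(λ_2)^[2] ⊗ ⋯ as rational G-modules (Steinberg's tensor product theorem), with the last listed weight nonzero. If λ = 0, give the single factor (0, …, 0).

((0, 0, 3, 4, 1, 1, 1), (3, 2, 2, 2, 1, 2, 0))

ω-coordinates c = M·v, v = (-9, -1, 14, 10, 5, 13, 11):
  c_1 = -1*-9 + 0*-1 + -1*14 + 2*10 + 0*5 + 0*13 + 0*11 = 15
  c_2 = 0*-9 + 0*-1 + 0*14 + 1*10 + 0*5 + 0*13 + 0*11 = 10
  c_3 = 0*-9 + 0*-1 + 0*14 + 0*10 + 0*5 + 1*13 + 0*11 = 13
  c_4 = 0*-9 + 0*-1 + 1*14 + 0*10 + 0*5 + 0*13 + 0*11 = 14
  c_5 = 0*-9 + 0*-1 + 0*14 + 0*10 + -1*5 + 0*13 + 1*11 = 6
  c_6 = 0*-9 + 0*-1 + 0*14 + 0*10 + 0*5 + 0*13 + 1*11 = 11
  c_7 = 0*-9 + -1*-1 + 0*14 + 0*10 + 0*5 + 0*13 + 0*11 = 1
p = 5; digits c_i = Σ_j d_{ij}·5^j, 0 ≤ d_{ij} < 5:
  c_1 = 15 = 0·5^0 + 3·5^1
  c_2 = 10 = 0·5^0 + 2·5^1
  c_3 = 13 = 3·5^0 + 2·5^1
  c_4 = 14 = 4·5^0 + 2·5^1
  c_5 = 6 = 1·5^0 + 1·5^1
  c_6 = 11 = 1·5^0 + 2·5^1
  c_7 = 1 = 1·5^0
Factor λ_0 = (0, 0, 3, 4, 1, 1, 1)
Factor λ_1 = (3, 2, 2, 2, 1, 2, 0)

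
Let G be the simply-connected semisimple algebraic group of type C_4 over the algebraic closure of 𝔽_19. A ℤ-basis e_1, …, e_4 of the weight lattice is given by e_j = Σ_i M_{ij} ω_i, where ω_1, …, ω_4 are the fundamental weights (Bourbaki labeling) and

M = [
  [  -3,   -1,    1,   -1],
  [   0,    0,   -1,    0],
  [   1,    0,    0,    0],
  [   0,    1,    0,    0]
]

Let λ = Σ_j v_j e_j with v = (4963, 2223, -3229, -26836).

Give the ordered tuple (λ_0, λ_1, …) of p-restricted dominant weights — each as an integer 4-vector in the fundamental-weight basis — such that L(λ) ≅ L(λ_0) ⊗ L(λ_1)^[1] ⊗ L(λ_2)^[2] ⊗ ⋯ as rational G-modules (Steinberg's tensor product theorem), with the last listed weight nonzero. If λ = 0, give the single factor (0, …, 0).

Compute c_i = Σ_j M_{ij} v_j with v = (4963, 2223, -3229, -26836):
  c_1 = -3*4963 + -1*2223 + 1*-3229 + -1*-26836 = 6495
  c_2 = 0*4963 + 0*2223 + -1*-3229 + 0*-26836 = 3229
  c_3 = 1*4963 + 0*2223 + 0*-3229 + 0*-26836 = 4963
  c_4 = 0*4963 + 1*2223 + 0*-3229 + 0*-26836 = 2223
Writing each c_i in base p = 19:
  c_1 = 6495 = 16·19^0 + 18·19^1 + 17·19^2
  c_2 = 3229 = 18·19^0 + 17·19^1 + 8·19^2
  c_3 = 4963 = 4·19^0 + 14·19^1 + 13·19^2
  c_4 = 2223 = 0·19^0 + 3·19^1 + 6·19^2
Factor λ_0 = (16, 18, 4, 0)
Factor λ_1 = (18, 17, 14, 3)
Factor λ_2 = (17, 8, 13, 6)

((16, 18, 4, 0), (18, 17, 14, 3), (17, 8, 13, 6))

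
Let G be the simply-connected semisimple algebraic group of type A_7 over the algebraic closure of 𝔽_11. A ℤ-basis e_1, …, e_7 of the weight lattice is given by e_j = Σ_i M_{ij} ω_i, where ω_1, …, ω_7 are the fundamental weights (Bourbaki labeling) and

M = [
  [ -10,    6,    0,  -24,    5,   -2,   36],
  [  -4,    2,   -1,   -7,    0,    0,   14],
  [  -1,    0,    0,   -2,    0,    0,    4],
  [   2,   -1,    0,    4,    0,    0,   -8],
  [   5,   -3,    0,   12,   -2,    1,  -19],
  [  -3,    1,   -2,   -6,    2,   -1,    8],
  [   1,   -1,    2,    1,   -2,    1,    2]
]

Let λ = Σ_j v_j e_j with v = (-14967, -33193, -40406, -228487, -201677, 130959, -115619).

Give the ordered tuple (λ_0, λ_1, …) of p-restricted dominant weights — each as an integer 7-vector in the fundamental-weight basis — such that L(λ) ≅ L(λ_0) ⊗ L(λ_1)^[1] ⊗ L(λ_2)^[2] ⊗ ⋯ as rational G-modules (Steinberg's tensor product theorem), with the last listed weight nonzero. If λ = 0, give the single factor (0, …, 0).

((7, 1, 5, 7, 4, 8, 1), (3, 10, 2, 9, 5, 5, 2), (2, 10, 1, 7, 5, 1, 0), (1, 10, 7, 10, 10, 3, 9))

Change of basis e → ω: c = M·v where v = (-14967, -33193, -40406, -228487, -201677, 130959, -115619):
  c_1 = -10*-14967 + 6*-33193 + 0*-40406 + -24*-228487 + 5*-201677 + -2*130959 + 36*-115619 = 1613
  c_2 = -4*-14967 + 2*-33193 + -1*-40406 + -7*-228487 + 0*-201677 + 0*130959 + 14*-115619 = 14631
  c_3 = -1*-14967 + 0*-33193 + 0*-40406 + -2*-228487 + 0*-201677 + 0*130959 + 4*-115619 = 9465
  c_4 = 2*-14967 + -1*-33193 + 0*-40406 + 4*-228487 + 0*-201677 + 0*130959 + -8*-115619 = 14263
  c_5 = 5*-14967 + -3*-33193 + 0*-40406 + 12*-228487 + -2*-201677 + 1*130959 + -19*-115619 = 13974
  c_6 = -3*-14967 + 1*-33193 + -2*-40406 + -6*-228487 + 2*-201677 + -1*130959 + 8*-115619 = 4177
  c_7 = 1*-14967 + -1*-33193 + 2*-40406 + 1*-228487 + -2*-201677 + 1*130959 + 2*-115619 = 12002
Expand coordinatewise in base 11:
  c_1 = 1613 = 7·11^0 + 3·11^1 + 2·11^2 + 1·11^3
  c_2 = 14631 = 1·11^0 + 10·11^1 + 10·11^2 + 10·11^3
  c_3 = 9465 = 5·11^0 + 2·11^1 + 1·11^2 + 7·11^3
  c_4 = 14263 = 7·11^0 + 9·11^1 + 7·11^2 + 10·11^3
  c_5 = 13974 = 4·11^0 + 5·11^1 + 5·11^2 + 10·11^3
  c_6 = 4177 = 8·11^0 + 5·11^1 + 1·11^2 + 3·11^3
  c_7 = 12002 = 1·11^0 + 2·11^1 + 0·11^2 + 9·11^3
Factor λ_0 = (7, 1, 5, 7, 4, 8, 1)
Factor λ_1 = (3, 10, 2, 9, 5, 5, 2)
Factor λ_2 = (2, 10, 1, 7, 5, 1, 0)
Factor λ_3 = (1, 10, 7, 10, 10, 3, 9)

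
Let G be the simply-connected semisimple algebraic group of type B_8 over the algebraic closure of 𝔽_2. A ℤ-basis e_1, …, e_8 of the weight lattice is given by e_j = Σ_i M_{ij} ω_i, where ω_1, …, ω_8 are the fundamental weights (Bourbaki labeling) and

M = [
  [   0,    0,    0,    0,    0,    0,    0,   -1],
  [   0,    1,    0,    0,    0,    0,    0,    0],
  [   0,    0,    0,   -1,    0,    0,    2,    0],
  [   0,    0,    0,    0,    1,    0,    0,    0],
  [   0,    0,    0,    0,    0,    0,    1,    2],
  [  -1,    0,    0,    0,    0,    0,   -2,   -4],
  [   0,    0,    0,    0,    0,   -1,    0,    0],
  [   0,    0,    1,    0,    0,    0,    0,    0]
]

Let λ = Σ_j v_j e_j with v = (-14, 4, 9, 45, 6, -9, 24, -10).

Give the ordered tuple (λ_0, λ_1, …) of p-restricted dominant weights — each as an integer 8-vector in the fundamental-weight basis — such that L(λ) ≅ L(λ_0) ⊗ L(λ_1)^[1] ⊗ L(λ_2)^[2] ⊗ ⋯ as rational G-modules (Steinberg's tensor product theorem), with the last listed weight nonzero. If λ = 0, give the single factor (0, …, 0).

((0, 0, 1, 0, 0, 0, 1, 1), (1, 0, 1, 1, 0, 1, 0, 0), (0, 1, 0, 1, 1, 1, 0, 0), (1, 0, 0, 0, 0, 0, 1, 1))

Compute c_i = Σ_j M_{ij} v_j with v = (-14, 4, 9, 45, 6, -9, 24, -10):
  c_1 = (0)·(-14) + (0)·(4) + (0)·(9) + (0)·(45) + (0)·(6) + (0)·(-9) + (0)·(24) + (-1)·(-10) = 10
  c_2 = (0)·(-14) + (1)·(4) + (0)·(9) + (0)·(45) + (0)·(6) + (0)·(-9) + (0)·(24) + (0)·(-10) = 4
  c_3 = (0)·(-14) + (0)·(4) + (0)·(9) + (-1)·(45) + (0)·(6) + (0)·(-9) + (2)·(24) + (0)·(-10) = 3
  c_4 = (0)·(-14) + (0)·(4) + (0)·(9) + (0)·(45) + (1)·(6) + (0)·(-9) + (0)·(24) + (0)·(-10) = 6
  c_5 = (0)·(-14) + (0)·(4) + (0)·(9) + (0)·(45) + (0)·(6) + (0)·(-9) + (1)·(24) + (2)·(-10) = 4
  c_6 = (-1)·(-14) + (0)·(4) + (0)·(9) + (0)·(45) + (0)·(6) + (0)·(-9) + (-2)·(24) + (-4)·(-10) = 6
  c_7 = (0)·(-14) + (0)·(4) + (0)·(9) + (0)·(45) + (0)·(6) + (-1)·(-9) + (0)·(24) + (0)·(-10) = 9
  c_8 = (0)·(-14) + (0)·(4) + (1)·(9) + (0)·(45) + (0)·(6) + (0)·(-9) + (0)·(24) + (0)·(-10) = 9
p = 2; digits c_i = Σ_j d_{ij}·2^j, 0 ≤ d_{ij} < 2:
  c_1 = 10 = 0·2^0 + 1·2^1 + 0·2^2 + 1·2^3
  c_2 = 4 = 0·2^0 + 0·2^1 + 1·2^2
  c_3 = 3 = 1·2^0 + 1·2^1
  c_4 = 6 = 0·2^0 + 1·2^1 + 1·2^2
  c_5 = 4 = 0·2^0 + 0·2^1 + 1·2^2
  c_6 = 6 = 0·2^0 + 1·2^1 + 1·2^2
  c_7 = 9 = 1·2^0 + 0·2^1 + 0·2^2 + 1·2^3
  c_8 = 9 = 1·2^0 + 0·2^1 + 0·2^2 + 1·2^3
Factor λ_0 = (0, 0, 1, 0, 0, 0, 1, 1)
Factor λ_1 = (1, 0, 1, 1, 0, 1, 0, 0)
Factor λ_2 = (0, 1, 0, 1, 1, 1, 0, 0)
Factor λ_3 = (1, 0, 0, 0, 0, 0, 1, 1)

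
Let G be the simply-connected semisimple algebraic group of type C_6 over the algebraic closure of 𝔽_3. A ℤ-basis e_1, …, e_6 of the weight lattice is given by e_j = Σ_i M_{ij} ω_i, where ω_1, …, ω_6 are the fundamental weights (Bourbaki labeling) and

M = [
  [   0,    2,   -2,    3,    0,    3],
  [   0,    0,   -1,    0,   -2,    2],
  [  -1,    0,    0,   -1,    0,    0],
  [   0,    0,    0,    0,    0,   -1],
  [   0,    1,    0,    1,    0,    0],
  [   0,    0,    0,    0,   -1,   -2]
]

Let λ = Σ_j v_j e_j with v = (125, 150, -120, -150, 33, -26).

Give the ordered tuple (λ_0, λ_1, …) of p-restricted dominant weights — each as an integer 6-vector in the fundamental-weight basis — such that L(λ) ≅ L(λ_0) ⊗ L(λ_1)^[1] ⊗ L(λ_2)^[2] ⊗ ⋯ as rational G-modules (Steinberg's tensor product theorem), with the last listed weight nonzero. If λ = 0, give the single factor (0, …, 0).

Compute c_i = Σ_j M_{ij} v_j with v = (125, 150, -120, -150, 33, -26):
  c_1 = 0*125 + 2*150 + -2*-120 + 3*-150 + 0*33 + 3*-26 = 12
  c_2 = 0*125 + 0*150 + -1*-120 + 0*-150 + -2*33 + 2*-26 = 2
  c_3 = -1*125 + 0*150 + 0*-120 + -1*-150 + 0*33 + 0*-26 = 25
  c_4 = 0*125 + 0*150 + 0*-120 + 0*-150 + 0*33 + -1*-26 = 26
  c_5 = 0*125 + 1*150 + 0*-120 + 1*-150 + 0*33 + 0*-26 = 0
  c_6 = 0*125 + 0*150 + 0*-120 + 0*-150 + -1*33 + -2*-26 = 19
Writing each c_i in base p = 3:
  c_1 = 12 = 0·3^0 + 1·3^1 + 1·3^2
  c_2 = 2 = 2·3^0
  c_3 = 25 = 1·3^0 + 2·3^1 + 2·3^2
  c_4 = 26 = 2·3^0 + 2·3^1 + 2·3^2
  c_5 = 0
  c_6 = 19 = 1·3^0 + 0·3^1 + 2·3^2
p-restricted factor λ_0 = (0, 2, 1, 2, 0, 1)
p-restricted factor λ_1 = (1, 0, 2, 2, 0, 0)
p-restricted factor λ_2 = (1, 0, 2, 2, 0, 2)

((0, 2, 1, 2, 0, 1), (1, 0, 2, 2, 0, 0), (1, 0, 2, 2, 0, 2))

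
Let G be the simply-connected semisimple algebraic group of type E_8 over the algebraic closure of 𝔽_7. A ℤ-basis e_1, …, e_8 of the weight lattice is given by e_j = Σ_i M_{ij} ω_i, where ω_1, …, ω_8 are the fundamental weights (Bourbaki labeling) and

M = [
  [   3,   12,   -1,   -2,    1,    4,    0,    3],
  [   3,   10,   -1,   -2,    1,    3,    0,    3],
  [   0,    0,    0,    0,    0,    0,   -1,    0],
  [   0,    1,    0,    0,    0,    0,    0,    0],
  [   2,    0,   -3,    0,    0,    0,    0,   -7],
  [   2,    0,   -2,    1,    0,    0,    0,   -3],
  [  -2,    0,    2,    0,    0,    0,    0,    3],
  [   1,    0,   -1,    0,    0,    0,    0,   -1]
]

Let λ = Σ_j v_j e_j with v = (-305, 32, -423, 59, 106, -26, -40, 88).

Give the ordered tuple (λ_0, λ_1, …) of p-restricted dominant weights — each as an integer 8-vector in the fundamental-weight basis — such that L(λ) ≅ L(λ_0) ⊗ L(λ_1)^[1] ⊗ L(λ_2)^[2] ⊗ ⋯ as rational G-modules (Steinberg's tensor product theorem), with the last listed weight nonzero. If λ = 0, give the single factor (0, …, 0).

Compute c_i = Σ_j M_{ij} v_j with v = (-305, 32, -423, 59, 106, -26, -40, 88):
  c_1 = (3)·(-305) + (12)·(32) + (-1)·(-423) + (-2)·(59) + (1)·(106) + (4)·(-26) + (0)·(-40) + (3)·(88) = 40
  c_2 = (3)·(-305) + (10)·(32) + (-1)·(-423) + (-2)·(59) + (1)·(106) + (3)·(-26) + (0)·(-40) + (3)·(88) = 2
  c_3 = (0)·(-305) + (0)·(32) + (0)·(-423) + (0)·(59) + (0)·(106) + (0)·(-26) + (-1)·(-40) + (0)·(88) = 40
  c_4 = (0)·(-305) + (1)·(32) + (0)·(-423) + (0)·(59) + (0)·(106) + (0)·(-26) + (0)·(-40) + (0)·(88) = 32
  c_5 = (2)·(-305) + (0)·(32) + (-3)·(-423) + (0)·(59) + (0)·(106) + (0)·(-26) + (0)·(-40) + (-7)·(88) = 43
  c_6 = (2)·(-305) + (0)·(32) + (-2)·(-423) + (1)·(59) + (0)·(106) + (0)·(-26) + (0)·(-40) + (-3)·(88) = 31
  c_7 = (-2)·(-305) + (0)·(32) + (2)·(-423) + (0)·(59) + (0)·(106) + (0)·(-26) + (0)·(-40) + (3)·(88) = 28
  c_8 = (1)·(-305) + (0)·(32) + (-1)·(-423) + (0)·(59) + (0)·(106) + (0)·(-26) + (0)·(-40) + (-1)·(88) = 30
Base-7 expansion of each c_i:
  c_1 = 40 = 5·7^0 + 5·7^1
  c_2 = 2 = 2·7^0
  c_3 = 40 = 5·7^0 + 5·7^1
  c_4 = 32 = 4·7^0 + 4·7^1
  c_5 = 43 = 1·7^0 + 6·7^1
  c_6 = 31 = 3·7^0 + 4·7^1
  c_7 = 28 = 0·7^0 + 4·7^1
  c_8 = 30 = 2·7^0 + 4·7^1
Factor λ_0 = (5, 2, 5, 4, 1, 3, 0, 2)
Factor λ_1 = (5, 0, 5, 4, 6, 4, 4, 4)

((5, 2, 5, 4, 1, 3, 0, 2), (5, 0, 5, 4, 6, 4, 4, 4))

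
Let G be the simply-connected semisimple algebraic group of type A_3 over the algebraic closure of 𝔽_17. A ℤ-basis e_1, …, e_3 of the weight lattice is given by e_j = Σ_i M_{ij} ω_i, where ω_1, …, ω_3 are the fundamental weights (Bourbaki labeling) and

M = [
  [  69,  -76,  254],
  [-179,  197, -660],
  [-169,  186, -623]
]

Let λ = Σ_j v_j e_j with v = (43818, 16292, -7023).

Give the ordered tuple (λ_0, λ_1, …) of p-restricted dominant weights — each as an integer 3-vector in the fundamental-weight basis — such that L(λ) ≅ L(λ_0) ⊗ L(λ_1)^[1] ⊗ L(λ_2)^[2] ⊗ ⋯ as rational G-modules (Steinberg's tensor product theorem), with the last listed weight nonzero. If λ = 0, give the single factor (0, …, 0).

Compute c_i = Σ_j M_{ij} v_j with v = (43818, 16292, -7023):
  c_1 = 69·43818 + (-76)·(16292) + (254)·(-7023) = 1408
  c_2 = (-179)·(43818) + 197·16292 + (-660)·(-7023) = 1282
  c_3 = (-169)·(43818) + 186·16292 + (-623)·(-7023) = 399
Expand coordinatewise in base 17:
  c_1 = 1408 = 14·17^0 + 14·17^1 + 4·17^2
  c_2 = 1282 = 7·17^0 + 7·17^1 + 4·17^2
  c_3 = 399 = 8·17^0 + 6·17^1 + 1·17^2
λ_0 = (14, 7, 8)
λ_1 = (14, 7, 6)
λ_2 = (4, 4, 1)

((14, 7, 8), (14, 7, 6), (4, 4, 1))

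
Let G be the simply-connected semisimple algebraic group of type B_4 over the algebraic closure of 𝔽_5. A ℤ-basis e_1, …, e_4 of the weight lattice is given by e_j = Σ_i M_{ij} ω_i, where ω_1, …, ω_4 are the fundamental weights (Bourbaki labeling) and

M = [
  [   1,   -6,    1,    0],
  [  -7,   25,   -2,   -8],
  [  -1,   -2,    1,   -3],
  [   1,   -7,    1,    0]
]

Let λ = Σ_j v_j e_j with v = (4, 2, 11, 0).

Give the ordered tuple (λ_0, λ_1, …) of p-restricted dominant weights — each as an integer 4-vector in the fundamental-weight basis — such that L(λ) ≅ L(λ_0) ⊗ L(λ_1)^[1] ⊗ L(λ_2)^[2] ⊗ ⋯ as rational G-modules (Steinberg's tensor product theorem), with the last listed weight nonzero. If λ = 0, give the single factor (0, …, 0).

Change of basis e → ω: c = M·v where v = (4, 2, 11, 0):
  c_1 = 1*4 + -6*2 + 1*11 + 0*0 = 3
  c_2 = -7*4 + 25*2 + -2*11 + -8*0 = 0
  c_3 = -1*4 + -2*2 + 1*11 + -3*0 = 3
  c_4 = 1*4 + -7*2 + 1*11 + 0*0 = 1
Writing each c_i in base p = 5:
  c_1 = 3 = 3·5^0
  c_2 = 0
  c_3 = 3 = 3·5^0
  c_4 = 1 = 1·5^0
λ_0 = (3, 0, 3, 1)

((3, 0, 3, 1),)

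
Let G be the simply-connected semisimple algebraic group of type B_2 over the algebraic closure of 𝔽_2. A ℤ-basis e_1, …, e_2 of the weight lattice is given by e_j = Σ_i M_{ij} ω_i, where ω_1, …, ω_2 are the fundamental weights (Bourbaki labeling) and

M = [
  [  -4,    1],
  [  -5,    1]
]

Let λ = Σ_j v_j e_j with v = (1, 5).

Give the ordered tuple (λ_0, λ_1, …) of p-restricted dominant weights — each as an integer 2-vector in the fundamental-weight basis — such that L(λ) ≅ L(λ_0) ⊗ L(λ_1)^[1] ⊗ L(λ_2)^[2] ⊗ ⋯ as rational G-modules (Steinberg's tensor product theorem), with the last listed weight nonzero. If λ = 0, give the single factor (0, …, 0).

((1, 0),)

Change of basis e → ω: c = M·v where v = (1, 5):
  c_1 = -4*1 + 1*5 = 1
  c_2 = -5*1 + 1*5 = 0
p = 2; digits c_i = Σ_j d_{ij}·2^j, 0 ≤ d_{ij} < 2:
  c_1 = 1 = 1·2^0
  c_2 = 0
λ_0 = (1, 0)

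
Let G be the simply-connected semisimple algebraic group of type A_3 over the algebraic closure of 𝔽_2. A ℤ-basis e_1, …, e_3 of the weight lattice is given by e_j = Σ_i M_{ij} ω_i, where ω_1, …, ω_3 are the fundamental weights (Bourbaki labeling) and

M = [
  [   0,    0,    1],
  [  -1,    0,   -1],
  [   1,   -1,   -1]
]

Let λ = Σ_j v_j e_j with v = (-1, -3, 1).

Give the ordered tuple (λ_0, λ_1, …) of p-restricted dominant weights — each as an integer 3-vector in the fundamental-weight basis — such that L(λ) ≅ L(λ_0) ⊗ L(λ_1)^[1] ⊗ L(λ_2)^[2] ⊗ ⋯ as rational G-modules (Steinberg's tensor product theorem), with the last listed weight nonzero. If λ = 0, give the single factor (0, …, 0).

ω-coordinates c = M·v, v = (-1, -3, 1):
  c_1 = (0)·(-1) + (0)·(-3) + (1)·(1) = 1
  c_2 = (-1)·(-1) + (0)·(-3) + (-1)·(1) = 0
  c_3 = (1)·(-1) + (-1)·(-3) + (-1)·(1) = 1
Base-2 expansion of each c_i:
  c_1 = 1 = 1·2^0
  c_2 = 0
  c_3 = 1 = 1·2^0
p-restricted factor λ_0 = (1, 0, 1)

((1, 0, 1),)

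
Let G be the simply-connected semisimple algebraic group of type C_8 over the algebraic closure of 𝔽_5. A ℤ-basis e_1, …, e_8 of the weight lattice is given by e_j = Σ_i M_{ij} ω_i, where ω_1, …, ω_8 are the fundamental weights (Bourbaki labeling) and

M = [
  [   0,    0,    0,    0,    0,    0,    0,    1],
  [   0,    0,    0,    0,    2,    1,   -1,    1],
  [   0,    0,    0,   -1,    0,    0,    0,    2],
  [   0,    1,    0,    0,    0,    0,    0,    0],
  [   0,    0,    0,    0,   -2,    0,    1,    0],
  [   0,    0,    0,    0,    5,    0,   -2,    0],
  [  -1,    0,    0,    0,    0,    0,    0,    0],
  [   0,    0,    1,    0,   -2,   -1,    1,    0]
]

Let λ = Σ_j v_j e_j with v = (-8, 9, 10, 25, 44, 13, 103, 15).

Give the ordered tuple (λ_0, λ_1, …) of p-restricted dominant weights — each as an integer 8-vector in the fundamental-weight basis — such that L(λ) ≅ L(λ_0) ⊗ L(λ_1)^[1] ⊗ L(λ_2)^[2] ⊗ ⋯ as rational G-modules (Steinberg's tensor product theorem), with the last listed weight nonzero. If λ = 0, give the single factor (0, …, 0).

((0, 3, 0, 4, 0, 4, 3, 2), (3, 2, 1, 1, 3, 2, 1, 2))

In the fundamental-weight basis, λ has coordinates c = M·v (v = (-8, 9, 10, 25, 44, 13, 103, 15)):
  c_1 = (0)·(-8) + 0·9 + 0·10 + 0·25 + 0·44 + 0·13 + 0·103 + 1·15 = 15
  c_2 = (0)·(-8) + 0·9 + 0·10 + 0·25 + 2·44 + 1·13 + (-1)·(103) + 1·15 = 13
  c_3 = (0)·(-8) + 0·9 + 0·10 + (-1)·(25) + 0·44 + 0·13 + 0·103 + 2·15 = 5
  c_4 = (0)·(-8) + 1·9 + 0·10 + 0·25 + 0·44 + 0·13 + 0·103 + 0·15 = 9
  c_5 = (0)·(-8) + 0·9 + 0·10 + 0·25 + (-2)·(44) + 0·13 + 1·103 + 0·15 = 15
  c_6 = (0)·(-8) + 0·9 + 0·10 + 0·25 + 5·44 + 0·13 + (-2)·(103) + 0·15 = 14
  c_7 = (-1)·(-8) + 0·9 + 0·10 + 0·25 + 0·44 + 0·13 + 0·103 + 0·15 = 8
  c_8 = (0)·(-8) + 0·9 + 1·10 + 0·25 + (-2)·(44) + (-1)·(13) + 1·103 + 0·15 = 12
p = 5; digits c_i = Σ_j d_{ij}·5^j, 0 ≤ d_{ij} < 5:
  c_1 = 15 = 0·5^0 + 3·5^1
  c_2 = 13 = 3·5^0 + 2·5^1
  c_3 = 5 = 0·5^0 + 1·5^1
  c_4 = 9 = 4·5^0 + 1·5^1
  c_5 = 15 = 0·5^0 + 3·5^1
  c_6 = 14 = 4·5^0 + 2·5^1
  c_7 = 8 = 3·5^0 + 1·5^1
  c_8 = 12 = 2·5^0 + 2·5^1
λ_0 = (0, 3, 0, 4, 0, 4, 3, 2)
λ_1 = (3, 2, 1, 1, 3, 2, 1, 2)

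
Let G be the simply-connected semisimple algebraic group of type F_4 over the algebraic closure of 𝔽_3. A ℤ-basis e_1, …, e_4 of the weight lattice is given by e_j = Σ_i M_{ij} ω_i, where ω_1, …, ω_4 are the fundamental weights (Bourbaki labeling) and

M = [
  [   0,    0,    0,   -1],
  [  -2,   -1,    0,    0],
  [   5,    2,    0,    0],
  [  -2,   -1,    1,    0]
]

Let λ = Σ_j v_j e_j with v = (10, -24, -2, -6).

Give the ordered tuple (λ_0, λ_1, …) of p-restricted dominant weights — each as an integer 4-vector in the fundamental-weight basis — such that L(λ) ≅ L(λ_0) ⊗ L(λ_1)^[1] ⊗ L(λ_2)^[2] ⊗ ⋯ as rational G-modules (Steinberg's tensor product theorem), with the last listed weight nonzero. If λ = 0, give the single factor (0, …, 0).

((0, 1, 2, 2), (2, 1, 0, 0))

Change of basis e → ω: c = M·v where v = (10, -24, -2, -6):
  c_1 = (0)·(10) + (0)·(-24) + (0)·(-2) + (-1)·(-6) = 6
  c_2 = (-2)·(10) + (-1)·(-24) + (0)·(-2) + (0)·(-6) = 4
  c_3 = (5)·(10) + (2)·(-24) + (0)·(-2) + (0)·(-6) = 2
  c_4 = (-2)·(10) + (-1)·(-24) + (1)·(-2) + (0)·(-6) = 2
Expand coordinatewise in base 3:
  c_1 = 6 = 0·3^0 + 2·3^1
  c_2 = 4 = 1·3^0 + 1·3^1
  c_3 = 2 = 2·3^0
  c_4 = 2 = 2·3^0
p-restricted factor λ_0 = (0, 1, 2, 2)
p-restricted factor λ_1 = (2, 1, 0, 0)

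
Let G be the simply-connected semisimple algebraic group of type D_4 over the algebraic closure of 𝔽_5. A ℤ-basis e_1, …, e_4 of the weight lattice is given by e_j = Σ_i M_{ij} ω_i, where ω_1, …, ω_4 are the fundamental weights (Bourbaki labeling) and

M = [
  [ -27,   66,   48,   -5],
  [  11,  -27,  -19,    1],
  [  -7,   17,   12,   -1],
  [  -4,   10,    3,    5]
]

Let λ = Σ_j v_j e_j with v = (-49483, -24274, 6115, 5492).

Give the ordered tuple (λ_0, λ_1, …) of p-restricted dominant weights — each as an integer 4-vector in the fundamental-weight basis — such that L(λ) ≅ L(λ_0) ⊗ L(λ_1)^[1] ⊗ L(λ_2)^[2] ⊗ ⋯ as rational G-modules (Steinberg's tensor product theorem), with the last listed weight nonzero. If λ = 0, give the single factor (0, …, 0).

((2, 2, 1, 2), (3, 3, 2, 4), (0, 0, 4, 4), (0, 3, 2, 2), (0, 0, 2, 1))

Change of basis e → ω: c = M·v where v = (-49483, -24274, 6115, 5492):
  c_1 = (-27)·(-49483) + (66)·(-24274) + 48·6115 + (-5)·(5492) = 17
  c_2 = (11)·(-49483) + (-27)·(-24274) + (-19)·(6115) + 1·5492 = 392
  c_3 = (-7)·(-49483) + (17)·(-24274) + 12·6115 + (-1)·(5492) = 1611
  c_4 = (-4)·(-49483) + (10)·(-24274) + 3·6115 + 5·5492 = 997
Base-5 expansion of each c_i:
  c_1 = 17 = 2·5^0 + 3·5^1
  c_2 = 392 = 2·5^0 + 3·5^1 + 0·5^2 + 3·5^3
  c_3 = 1611 = 1·5^0 + 2·5^1 + 4·5^2 + 2·5^3 + 2·5^4
  c_4 = 997 = 2·5^0 + 4·5^1 + 4·5^2 + 2·5^3 + 1·5^4
p-restricted factor λ_0 = (2, 2, 1, 2)
p-restricted factor λ_1 = (3, 3, 2, 4)
p-restricted factor λ_2 = (0, 0, 4, 4)
p-restricted factor λ_3 = (0, 3, 2, 2)
p-restricted factor λ_4 = (0, 0, 2, 1)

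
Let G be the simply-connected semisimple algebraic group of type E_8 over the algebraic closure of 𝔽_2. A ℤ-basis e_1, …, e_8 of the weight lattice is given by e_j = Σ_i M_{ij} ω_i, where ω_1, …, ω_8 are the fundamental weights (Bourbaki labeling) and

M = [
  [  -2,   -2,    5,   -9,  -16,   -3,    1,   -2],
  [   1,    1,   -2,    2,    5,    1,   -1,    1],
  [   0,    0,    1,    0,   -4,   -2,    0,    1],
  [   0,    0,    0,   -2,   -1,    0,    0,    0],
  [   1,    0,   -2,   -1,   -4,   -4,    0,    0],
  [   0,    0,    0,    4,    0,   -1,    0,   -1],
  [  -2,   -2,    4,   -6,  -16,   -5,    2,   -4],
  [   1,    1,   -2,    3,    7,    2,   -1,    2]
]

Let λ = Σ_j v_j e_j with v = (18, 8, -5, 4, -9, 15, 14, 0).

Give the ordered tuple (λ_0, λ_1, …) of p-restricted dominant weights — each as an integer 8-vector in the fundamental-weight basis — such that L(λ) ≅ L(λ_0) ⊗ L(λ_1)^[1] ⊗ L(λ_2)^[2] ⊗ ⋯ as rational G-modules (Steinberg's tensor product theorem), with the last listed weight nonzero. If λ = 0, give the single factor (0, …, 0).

((0, 0, 1, 1, 0, 1, 1, 1),)

Converting to the ω-basis (c_i = row i of M dotted with v = (18, 8, -5, 4, -9, 15, 14, 0)):
  c_1 = (-2)·(18) + (-2)·(8) + (5)·(-5) + (-9)·(4) + (-16)·(-9) + (-3)·(15) + 1·14 + (-2)·(0) = 0
  c_2 = 1·18 + 1·8 + (-2)·(-5) + 2·4 + (5)·(-9) + 1·15 + (-1)·(14) + 1·0 = 0
  c_3 = 0·18 + 0·8 + (1)·(-5) + 0·4 + (-4)·(-9) + (-2)·(15) + 0·14 + 1·0 = 1
  c_4 = 0·18 + 0·8 + (0)·(-5) + (-2)·(4) + (-1)·(-9) + 0·15 + 0·14 + 0·0 = 1
  c_5 = 1·18 + 0·8 + (-2)·(-5) + (-1)·(4) + (-4)·(-9) + (-4)·(15) + 0·14 + 0·0 = 0
  c_6 = 0·18 + 0·8 + (0)·(-5) + 4·4 + (0)·(-9) + (-1)·(15) + 0·14 + (-1)·(0) = 1
  c_7 = (-2)·(18) + (-2)·(8) + (4)·(-5) + (-6)·(4) + (-16)·(-9) + (-5)·(15) + 2·14 + (-4)·(0) = 1
  c_8 = 1·18 + 1·8 + (-2)·(-5) + 3·4 + (7)·(-9) + 2·15 + (-1)·(14) + 2·0 = 1
Expand coordinatewise in base 2:
  c_1 = 0
  c_2 = 0
  c_3 = 1 = 1·2^0
  c_4 = 1 = 1·2^0
  c_5 = 0
  c_6 = 1 = 1·2^0
  c_7 = 1 = 1·2^0
  c_8 = 1 = 1·2^0
λ_0 = (0, 0, 1, 1, 0, 1, 1, 1)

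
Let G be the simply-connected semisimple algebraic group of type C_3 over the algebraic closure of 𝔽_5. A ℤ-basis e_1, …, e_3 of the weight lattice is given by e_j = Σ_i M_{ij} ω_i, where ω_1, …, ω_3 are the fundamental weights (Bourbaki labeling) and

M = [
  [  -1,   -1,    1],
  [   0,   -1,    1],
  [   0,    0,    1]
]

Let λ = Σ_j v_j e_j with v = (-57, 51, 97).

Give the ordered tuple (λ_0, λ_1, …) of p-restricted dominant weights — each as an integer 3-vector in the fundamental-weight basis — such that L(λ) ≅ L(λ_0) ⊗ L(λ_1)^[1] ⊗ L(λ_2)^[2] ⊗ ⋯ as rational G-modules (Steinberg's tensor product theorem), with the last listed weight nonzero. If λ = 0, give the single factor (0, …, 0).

In the fundamental-weight basis, λ has coordinates c = M·v (v = (-57, 51, 97)):
  c_1 = (-1)·(-57) + (-1)·(51) + 1·97 = 103
  c_2 = (0)·(-57) + (-1)·(51) + 1·97 = 46
  c_3 = (0)·(-57) + 0·51 + 1·97 = 97
Expand coordinatewise in base 5:
  c_1 = 103 = 3·5^0 + 0·5^1 + 4·5^2
  c_2 = 46 = 1·5^0 + 4·5^1 + 1·5^2
  c_3 = 97 = 2·5^0 + 4·5^1 + 3·5^2
p-restricted factor λ_0 = (3, 1, 2)
p-restricted factor λ_1 = (0, 4, 4)
p-restricted factor λ_2 = (4, 1, 3)

((3, 1, 2), (0, 4, 4), (4, 1, 3))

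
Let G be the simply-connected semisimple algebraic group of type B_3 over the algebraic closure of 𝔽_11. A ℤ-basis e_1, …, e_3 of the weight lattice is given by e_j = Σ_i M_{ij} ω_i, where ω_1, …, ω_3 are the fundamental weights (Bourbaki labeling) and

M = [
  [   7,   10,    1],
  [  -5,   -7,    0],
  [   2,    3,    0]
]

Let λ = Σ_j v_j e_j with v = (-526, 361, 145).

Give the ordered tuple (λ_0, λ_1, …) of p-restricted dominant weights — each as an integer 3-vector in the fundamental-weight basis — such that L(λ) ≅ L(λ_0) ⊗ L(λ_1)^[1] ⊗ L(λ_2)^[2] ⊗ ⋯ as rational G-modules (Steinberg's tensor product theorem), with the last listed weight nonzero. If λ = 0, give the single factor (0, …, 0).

((7, 4, 9), (6, 9, 2))

Change of basis e → ω: c = M·v where v = (-526, 361, 145):
  c_1 = (7)·(-526) + (10)·(361) + (1)·(145) = 73
  c_2 = (-5)·(-526) + (-7)·(361) + (0)·(145) = 103
  c_3 = (2)·(-526) + (3)·(361) + (0)·(145) = 31
Expand coordinatewise in base 11:
  c_1 = 73 = 7·11^0 + 6·11^1
  c_2 = 103 = 4·11^0 + 9·11^1
  c_3 = 31 = 9·11^0 + 2·11^1
p-restricted factor λ_0 = (7, 4, 9)
p-restricted factor λ_1 = (6, 9, 2)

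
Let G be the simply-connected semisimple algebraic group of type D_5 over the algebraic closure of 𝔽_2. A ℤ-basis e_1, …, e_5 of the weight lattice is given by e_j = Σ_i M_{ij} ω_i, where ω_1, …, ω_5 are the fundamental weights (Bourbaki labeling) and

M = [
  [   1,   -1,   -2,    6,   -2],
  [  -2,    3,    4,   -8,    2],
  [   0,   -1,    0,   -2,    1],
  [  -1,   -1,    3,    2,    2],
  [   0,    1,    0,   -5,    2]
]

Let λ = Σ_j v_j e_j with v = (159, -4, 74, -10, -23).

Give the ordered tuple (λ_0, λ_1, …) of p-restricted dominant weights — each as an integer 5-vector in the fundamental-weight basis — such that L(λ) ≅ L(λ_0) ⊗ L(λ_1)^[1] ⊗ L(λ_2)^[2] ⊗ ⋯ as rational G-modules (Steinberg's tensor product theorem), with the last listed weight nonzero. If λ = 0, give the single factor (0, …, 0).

Converting to the ω-basis (c_i = row i of M dotted with v = (159, -4, 74, -10, -23)):
  c_1 = 1·159 + (-1)·(-4) + (-2)·(74) + (6)·(-10) + (-2)·(-23) = 1
  c_2 = (-2)·(159) + (3)·(-4) + 4·74 + (-8)·(-10) + (2)·(-23) = 0
  c_3 = 0·159 + (-1)·(-4) + 0·74 + (-2)·(-10) + (1)·(-23) = 1
  c_4 = (-1)·(159) + (-1)·(-4) + 3·74 + (2)·(-10) + (2)·(-23) = 1
  c_5 = 0·159 + (1)·(-4) + 0·74 + (-5)·(-10) + (2)·(-23) = 0
Expand coordinatewise in base 2:
  c_1 = 1 = 1·2^0
  c_2 = 0
  c_3 = 1 = 1·2^0
  c_4 = 1 = 1·2^0
  c_5 = 0
p-restricted factor λ_0 = (1, 0, 1, 1, 0)

((1, 0, 1, 1, 0),)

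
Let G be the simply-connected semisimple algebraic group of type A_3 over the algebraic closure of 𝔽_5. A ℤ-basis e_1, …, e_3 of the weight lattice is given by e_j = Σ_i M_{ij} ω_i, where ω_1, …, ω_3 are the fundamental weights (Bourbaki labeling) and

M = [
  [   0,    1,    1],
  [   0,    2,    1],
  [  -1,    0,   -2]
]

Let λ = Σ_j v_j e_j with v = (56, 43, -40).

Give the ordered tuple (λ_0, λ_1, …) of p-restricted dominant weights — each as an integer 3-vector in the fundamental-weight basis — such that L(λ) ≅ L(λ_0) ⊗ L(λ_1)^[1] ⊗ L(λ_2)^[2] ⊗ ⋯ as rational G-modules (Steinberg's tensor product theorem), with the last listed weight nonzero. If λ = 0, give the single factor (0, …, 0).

In the fundamental-weight basis, λ has coordinates c = M·v (v = (56, 43, -40)):
  c_1 = (0)·(56) + (1)·(43) + (1)·(-40) = 3
  c_2 = (0)·(56) + (2)·(43) + (1)·(-40) = 46
  c_3 = (-1)·(56) + (0)·(43) + (-2)·(-40) = 24
Base-5 expansion of each c_i:
  c_1 = 3 = 3·5^0
  c_2 = 46 = 1·5^0 + 4·5^1 + 1·5^2
  c_3 = 24 = 4·5^0 + 4·5^1
Factor λ_0 = (3, 1, 4)
Factor λ_1 = (0, 4, 4)
Factor λ_2 = (0, 1, 0)

((3, 1, 4), (0, 4, 4), (0, 1, 0))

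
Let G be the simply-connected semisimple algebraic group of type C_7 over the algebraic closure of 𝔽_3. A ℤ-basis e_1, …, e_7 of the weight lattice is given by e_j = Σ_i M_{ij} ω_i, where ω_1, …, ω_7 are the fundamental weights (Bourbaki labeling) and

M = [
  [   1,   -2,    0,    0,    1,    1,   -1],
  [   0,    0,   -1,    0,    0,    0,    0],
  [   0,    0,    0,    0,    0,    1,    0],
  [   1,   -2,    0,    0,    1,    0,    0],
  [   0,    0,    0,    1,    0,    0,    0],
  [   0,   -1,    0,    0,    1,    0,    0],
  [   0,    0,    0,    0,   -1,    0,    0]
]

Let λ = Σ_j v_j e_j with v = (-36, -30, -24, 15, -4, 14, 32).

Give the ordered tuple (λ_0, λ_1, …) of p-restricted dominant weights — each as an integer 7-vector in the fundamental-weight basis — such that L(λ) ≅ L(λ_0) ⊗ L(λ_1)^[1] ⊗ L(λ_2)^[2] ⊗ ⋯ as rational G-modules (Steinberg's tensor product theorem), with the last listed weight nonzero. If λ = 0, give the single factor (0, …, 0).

ω-coordinates c = M·v, v = (-36, -30, -24, 15, -4, 14, 32):
  c_1 = 1*-36 + -2*-30 + 0*-24 + 0*15 + 1*-4 + 1*14 + -1*32 = 2
  c_2 = 0*-36 + 0*-30 + -1*-24 + 0*15 + 0*-4 + 0*14 + 0*32 = 24
  c_3 = 0*-36 + 0*-30 + 0*-24 + 0*15 + 0*-4 + 1*14 + 0*32 = 14
  c_4 = 1*-36 + -2*-30 + 0*-24 + 0*15 + 1*-4 + 0*14 + 0*32 = 20
  c_5 = 0*-36 + 0*-30 + 0*-24 + 1*15 + 0*-4 + 0*14 + 0*32 = 15
  c_6 = 0*-36 + -1*-30 + 0*-24 + 0*15 + 1*-4 + 0*14 + 0*32 = 26
  c_7 = 0*-36 + 0*-30 + 0*-24 + 0*15 + -1*-4 + 0*14 + 0*32 = 4
Base-3 expansion of each c_i:
  c_1 = 2 = 2·3^0
  c_2 = 24 = 0·3^0 + 2·3^1 + 2·3^2
  c_3 = 14 = 2·3^0 + 1·3^1 + 1·3^2
  c_4 = 20 = 2·3^0 + 0·3^1 + 2·3^2
  c_5 = 15 = 0·3^0 + 2·3^1 + 1·3^2
  c_6 = 26 = 2·3^0 + 2·3^1 + 2·3^2
  c_7 = 4 = 1·3^0 + 1·3^1
λ_0 = (2, 0, 2, 2, 0, 2, 1)
λ_1 = (0, 2, 1, 0, 2, 2, 1)
λ_2 = (0, 2, 1, 2, 1, 2, 0)

((2, 0, 2, 2, 0, 2, 1), (0, 2, 1, 0, 2, 2, 1), (0, 2, 1, 2, 1, 2, 0))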